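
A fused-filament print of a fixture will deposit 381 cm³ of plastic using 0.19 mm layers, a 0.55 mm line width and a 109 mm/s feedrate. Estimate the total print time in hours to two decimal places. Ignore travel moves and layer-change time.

9.29 hours

Line area = 0.19 × 0.55, so 0.1045 mm².
Path length: 381000 mm³ / 0.1045 mm² → 3645933 mm.
Print-move time = 3645933 / 109 = 33448.9 s.
33448.9 s = 9.29 hours.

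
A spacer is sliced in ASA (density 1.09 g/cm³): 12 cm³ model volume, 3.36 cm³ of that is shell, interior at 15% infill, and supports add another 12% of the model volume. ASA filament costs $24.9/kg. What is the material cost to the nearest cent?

$0.17

Infill region: 12 − 3.36 → 8.64 cm³.
Deposited infill: 0.15 × 8.64 → 1.296 cm³.
Support = 0.12 × 12 = 1.44 cm³.
Total printed volume = 3.36 + 1.296 + 1.44, so 6.096 cm³.
Mass = 6.096 × 1.09 = 6.64464 g.
Cost = 6.64464 g / 1000 × $24.9/kg = $0.17.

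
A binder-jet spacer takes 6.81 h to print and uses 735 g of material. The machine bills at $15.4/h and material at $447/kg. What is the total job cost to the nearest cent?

$433.42

Machine-time cost = 15.4 × 6.81 = $104.874.
Material cost: 447 × 735/1000 → $328.545.
Total = 104.874 + 328.545 = 433.419 ≈ $433.42.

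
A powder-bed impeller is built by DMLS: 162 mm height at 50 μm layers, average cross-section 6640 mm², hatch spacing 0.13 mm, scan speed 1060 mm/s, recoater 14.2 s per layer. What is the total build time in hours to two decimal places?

56.15 hours

Layers = ⌈162/0.05⌉ = 3240.
Scan path per layer = 6640 / 0.13 = 51076.9 mm.
Laser time per layer = 51076.9 / 1060 = 48.1858 s.
Time per layer = 48.1858 + 14.2, so 62.3858 s.
Build time = 3240 × 62.3858 = 202129.992 s = 56.15 hours.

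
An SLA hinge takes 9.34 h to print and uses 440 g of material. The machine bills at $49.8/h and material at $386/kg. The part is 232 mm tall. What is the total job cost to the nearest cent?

$634.97

Time charge = 49.8 × 9.34 = $465.132.
Material cost = 386 × 440/1000 = $169.84.
Total = 465.132 + 169.84 = 634.972 ≈ $634.97.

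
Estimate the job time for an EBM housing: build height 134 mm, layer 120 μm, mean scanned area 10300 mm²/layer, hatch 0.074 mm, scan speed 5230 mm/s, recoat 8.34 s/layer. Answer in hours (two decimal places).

10.85 hours

Layer count = ceil(134 / 0.12) = 1117.
Hatch length per layer: 10300 / 0.074 → 139189.2 mm.
Beam time per layer = 139189.2 / 5230, so 26.6136 s.
Per-layer time: 26.6136 + 8.34 → 34.9536 s.
Build time = 1117 × 34.9536 = 39043.1712 s = 10.85 hours.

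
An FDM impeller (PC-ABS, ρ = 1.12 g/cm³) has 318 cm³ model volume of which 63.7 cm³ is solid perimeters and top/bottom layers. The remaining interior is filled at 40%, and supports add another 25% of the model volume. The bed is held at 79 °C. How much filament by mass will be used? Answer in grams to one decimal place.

Infill region = 318 − 63.7 = 254.3 cm³.
Infill volume = 0.40 × 254.3 = 101.72 cm³.
Support = 0.25 × 318 = 79.5 cm³.
Total extruded: 63.7 + 101.72 + 79.5 → 244.92 cm³.
Mass = 244.92 × 1.12 = 274.3104 g.

274.3 g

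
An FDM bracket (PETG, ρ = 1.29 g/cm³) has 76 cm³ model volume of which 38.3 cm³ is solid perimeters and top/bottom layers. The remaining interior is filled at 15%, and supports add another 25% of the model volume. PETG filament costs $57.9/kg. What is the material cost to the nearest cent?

Interior volume = 76 − 38.3, so 37.7 cm³.
Infill volume = 0.15 × 37.7 = 5.655 cm³.
Support: 0.25 × 76 → 19 cm³.
Total printed volume = 38.3 + 5.655 + 19 = 62.955 cm³.
Mass = 62.955 × 1.29, so 81.21195 g.
Cost = 81.21195 g / 1000 × $57.9/kg = $4.70.

$4.70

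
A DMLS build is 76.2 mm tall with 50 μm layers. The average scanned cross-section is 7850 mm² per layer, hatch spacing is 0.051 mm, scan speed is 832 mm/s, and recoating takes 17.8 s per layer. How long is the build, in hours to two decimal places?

Layers = ⌈76.2/0.05⌉ = 1524.
Scan path per layer: 7850 / 0.051 → 153921.6 mm.
Per-layer scan time: 153921.6 / 832 → 185.0019 s.
Time per layer = 185.0019 + 17.8, so 202.8019 s.
1524 layers × 202.8019 s/layer = 309070.0956 s, i.e. 85.85 hours.

85.85 hours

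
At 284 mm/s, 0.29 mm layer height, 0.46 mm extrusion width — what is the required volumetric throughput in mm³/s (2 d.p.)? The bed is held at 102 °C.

A = 0.29 × 0.46, so 0.1334 mm².
Volumetric flow = 284 × 0.1334 = 37.89 mm³/s.

37.89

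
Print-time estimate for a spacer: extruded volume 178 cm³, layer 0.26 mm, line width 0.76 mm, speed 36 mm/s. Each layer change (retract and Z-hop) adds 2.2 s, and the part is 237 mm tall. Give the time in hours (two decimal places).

7.51 hours

Bead cross-section = 0.26 × 0.76 = 0.1976 mm².
Total extruded path = 178000/0.1976 = 900809.7 mm.
Extrusion time: 900809.7 / 36 → 25022.5 s.
Layer count = ceil(237 / 0.26) = 912.
Non-print overhead: 912 × 2.2 → 2006.4 s.
Altogether 25022.5 + 2006.4 = 27028.9 s, i.e. 7.51 hours.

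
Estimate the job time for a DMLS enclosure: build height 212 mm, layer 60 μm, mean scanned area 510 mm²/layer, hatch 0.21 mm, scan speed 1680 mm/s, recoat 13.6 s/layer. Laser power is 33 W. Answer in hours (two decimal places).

14.77 hours

Layer count = ceil(212 / 0.06) = 3534.
Scan path per layer = 510 / 0.21, so 2428.6 mm.
Per-layer scan time: 2428.6 / 1680 → 1.4456 s.
Layer cycle = 1.4456 + 13.6 = 15.0456 s.
Total: 3534 × 15.0456 s = 53171.1504 s → 14.77 hours.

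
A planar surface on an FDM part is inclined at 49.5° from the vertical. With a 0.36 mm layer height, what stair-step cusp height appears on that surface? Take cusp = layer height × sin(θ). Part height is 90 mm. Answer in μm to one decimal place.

273.7 μm

sin(49.5°) = 0.7604, so cusp = 0.36 × 0.7604 = 0.273744 mm → 273.7 μm.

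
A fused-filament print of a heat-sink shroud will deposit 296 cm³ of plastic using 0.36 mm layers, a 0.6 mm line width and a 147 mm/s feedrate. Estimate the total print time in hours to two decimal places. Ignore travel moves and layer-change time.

Extrusion cross-section = 0.36 × 0.6, so 0.216 mm².
Path length: 296000 mm³ / 0.216 mm² → 1370370.4 mm.
Time extruding = 1370370.4 / 147, so 9322.2 s.
That's 9322.2 s → 2.59 hours.

2.59 hours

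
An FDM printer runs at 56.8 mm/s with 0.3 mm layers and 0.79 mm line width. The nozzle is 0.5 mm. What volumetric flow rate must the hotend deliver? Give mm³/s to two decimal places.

Extrusion cross-section = 0.3 × 0.79, so 0.237 mm².
Q = v·A = 56.8 × 0.237 = 13.46 mm³/s.

13.46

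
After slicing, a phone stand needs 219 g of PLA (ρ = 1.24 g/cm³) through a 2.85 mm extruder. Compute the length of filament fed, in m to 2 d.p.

Volume = 219 g / 1.24 g·cm⁻³ = 176.6129 cm³ = 176612.9 mm³.
Cross-section of 2.85 mm filament: π·(2.85/2)² = 6.3794 mm².
Length = 176612.9 / 6.3794 = 27684.88 mm = 27.68 m.

27.68 m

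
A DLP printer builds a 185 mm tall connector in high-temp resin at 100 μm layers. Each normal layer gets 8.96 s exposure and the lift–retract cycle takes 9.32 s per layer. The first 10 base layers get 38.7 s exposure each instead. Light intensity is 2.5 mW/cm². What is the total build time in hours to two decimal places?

9.48 hours

Number of layers: 185 / 0.1 → 1850 (rounded up).
Burn-in layers: 10 × (38.7 + 9.32) → 480.2 s.
Regular layers = 1840 × (8.96 + 9.32), so 33635.2 s.
Sum: 480.2 + 33635.2 = 34115.4 s → 9.48 hours.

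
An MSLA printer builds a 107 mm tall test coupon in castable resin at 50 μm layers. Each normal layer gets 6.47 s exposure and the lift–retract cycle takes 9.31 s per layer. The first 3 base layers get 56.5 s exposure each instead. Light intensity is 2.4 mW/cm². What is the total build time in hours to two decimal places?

Number of layers: 107 / 0.05 → 2140 (rounded up).
Base layers = 3 × (56.5 + 9.31) = 197.43 s.
Normal layers = 2137 × (6.47 + 9.31), so 33721.86 s.
Total = 197.43 + 33721.86 = 33919.29 s = 9.42 hours.

9.42 hours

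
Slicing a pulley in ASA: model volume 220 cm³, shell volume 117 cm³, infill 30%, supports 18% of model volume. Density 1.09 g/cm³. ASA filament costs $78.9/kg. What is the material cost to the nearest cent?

$16.13

Infill region = 220 − 117, so 103 cm³.
Deposited infill = 0.30 × 103 = 30.9 cm³.
Support: 0.18 × 220 → 39.6 cm³.
Deposited volume = 117 + 30.9 + 39.6 = 187.5 cm³.
Mass: 187.5 × 1.09 → 204.375 g.
Cost = 204.375 g / 1000 × $78.9/kg = $16.13.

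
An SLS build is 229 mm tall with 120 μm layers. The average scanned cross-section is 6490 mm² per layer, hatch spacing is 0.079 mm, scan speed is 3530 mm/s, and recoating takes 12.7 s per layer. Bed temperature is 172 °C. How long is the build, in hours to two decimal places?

19.08 hours

Layers = ⌈229/0.12⌉ = 1909.
Per-layer scan distance = 6490 / 0.079, so 82151.9 mm.
Scan time per layer = 82151.9 / 3530, so 23.2725 s.
Time per layer = 23.2725 + 12.7 = 35.9725 s.
Total: 1909 × 35.9725 s = 68671.5025 s → 19.08 hours.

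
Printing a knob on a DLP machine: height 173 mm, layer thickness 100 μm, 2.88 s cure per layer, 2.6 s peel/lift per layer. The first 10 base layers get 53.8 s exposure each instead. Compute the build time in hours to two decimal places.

Layer count = ceil(173 / 0.1) = 1730.
Base layers = 10 × (53.8 + 2.6), so 564 s.
Normal layers = 1720 × (2.88 + 2.6) = 9425.6 s.
Total = 564 + 9425.6 = 9989.6 s = 2.77 hours.

2.77 hours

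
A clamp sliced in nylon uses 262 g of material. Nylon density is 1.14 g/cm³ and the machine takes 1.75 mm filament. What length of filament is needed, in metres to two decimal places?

95.55 m

Extruded volume: 262/1.14 = 229.8246 cm³ (229824.6 mm³).
Cross-section of 1.75 mm filament: π·(1.75/2)² = 2.4053 mm².
L = V/A = 229824.6/2.4053 = 95549.25 mm → 95.55 m.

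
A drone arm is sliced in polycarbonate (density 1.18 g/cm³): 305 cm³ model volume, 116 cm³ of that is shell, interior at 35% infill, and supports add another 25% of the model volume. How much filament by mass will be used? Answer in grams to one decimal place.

304.9 g

Interior volume = 305 − 116, so 189 cm³.
Deposited infill: 0.35 × 189 → 66.15 cm³.
Support: 0.25 × 305 → 76.25 cm³.
Total extruded: 116 + 66.15 + 76.25 → 258.4 cm³.
Mass = 258.4 × 1.18, so 304.912 g.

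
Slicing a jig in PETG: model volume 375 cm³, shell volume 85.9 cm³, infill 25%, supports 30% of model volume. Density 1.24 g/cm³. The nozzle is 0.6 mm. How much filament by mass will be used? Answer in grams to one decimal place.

Infill region: 375 − 85.9 → 289.1 cm³.
Infill volume: 0.25 × 289.1 → 72.275 cm³.
Support = 0.30 × 375, so 112.5 cm³.
Total printed volume: 85.9 + 72.275 + 112.5 → 270.675 cm³.
Mass: 270.675 × 1.24 → 335.637 g.

335.6 g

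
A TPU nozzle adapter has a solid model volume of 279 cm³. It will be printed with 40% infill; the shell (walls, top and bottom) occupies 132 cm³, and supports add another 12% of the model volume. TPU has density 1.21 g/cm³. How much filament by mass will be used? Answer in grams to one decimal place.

Infill region = 279 − 132, so 147 cm³.
Deposited infill = 0.40 × 147 = 58.8 cm³.
Support = 0.12 × 279, so 33.48 cm³.
Deposited volume = 132 + 58.8 + 33.48, so 224.28 cm³.
Mass: 224.28 × 1.21 → 271.3788 g.

271.4 g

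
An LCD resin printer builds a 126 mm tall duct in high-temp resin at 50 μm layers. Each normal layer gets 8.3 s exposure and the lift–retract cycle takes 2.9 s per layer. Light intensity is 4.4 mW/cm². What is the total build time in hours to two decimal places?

7.84 hours

Layer count = ceil(126 / 0.05) = 2520.
Cycle time = 8.3 + 2.9, so 11.2 s.
Build time: 2520 × 11.2 s = 28224 s, i.e. 7.84 hours.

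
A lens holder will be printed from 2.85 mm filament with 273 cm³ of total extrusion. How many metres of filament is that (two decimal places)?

42.79 m

A = π r² = π × 1.425² = 6.3794 mm².
L = 273000 mm³ / 6.3794 mm² = 42793.99 mm, i.e. 42.79 m.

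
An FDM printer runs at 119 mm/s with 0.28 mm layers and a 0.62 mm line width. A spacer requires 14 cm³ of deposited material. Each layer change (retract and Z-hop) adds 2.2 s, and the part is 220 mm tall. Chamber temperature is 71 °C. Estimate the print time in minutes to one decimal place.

40.1 minutes

Bead cross-section: 0.28 × 0.62 → 0.1736 mm².
Toolpath length = 14 cm³ / 0.1736 mm² = 14000 / 0.1736 = 80645.2 mm.
Extrusion time: 80645.2 / 119 → 677.7 s.
Layer count = ceil(220 / 0.28) = 786.
Z-hop total = 786 × 2.2, so 1729.2 s.
Altogether 677.7 + 1729.2 = 2406.9 s, i.e. 40.1 minutes.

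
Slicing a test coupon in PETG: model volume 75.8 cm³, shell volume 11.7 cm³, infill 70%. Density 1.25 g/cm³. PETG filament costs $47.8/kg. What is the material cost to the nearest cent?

Volume inside the shell = 75.8 − 11.7, so 64.1 cm³.
Infill deposited = 0.70 × 64.1 = 44.87 cm³.
Total extruded: 11.7 + 44.87 → 56.57 cm³.
Mass = 56.57 × 1.25, so 70.7125 g.
Cost = 70.7125 g / 1000 × $47.8/kg = $3.38.

$3.38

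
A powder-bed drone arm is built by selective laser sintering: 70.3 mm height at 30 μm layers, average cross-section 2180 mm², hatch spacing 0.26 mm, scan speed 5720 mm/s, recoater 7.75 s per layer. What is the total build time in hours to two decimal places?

Number of layers: 70.3 / 0.03 → 2344 (rounded up).
Hatch length per layer = 2180 / 0.26 = 8384.6 mm.
Laser time per layer = 8384.6 / 5720, so 1.4658 s.
Time per layer = 1.4658 + 7.75, so 9.2158 s.
Build time = 2344 × 9.2158 = 21601.8352 s = 6.00 hours.

6.00 hours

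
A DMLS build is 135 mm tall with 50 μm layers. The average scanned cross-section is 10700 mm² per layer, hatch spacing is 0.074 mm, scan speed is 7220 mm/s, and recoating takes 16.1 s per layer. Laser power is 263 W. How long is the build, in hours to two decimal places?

Number of layers: 135 / 0.05 → 2700 (rounded up).
Hatch length per layer: 10700 / 0.074 → 144594.6 mm.
Scan time per layer: 144594.6 / 7220 → 20.027 s.
Time per layer = 20.027 + 16.1 = 36.127 s.
Build time = 2700 × 36.127 = 97542.9 s = 27.10 hours.

27.10 hours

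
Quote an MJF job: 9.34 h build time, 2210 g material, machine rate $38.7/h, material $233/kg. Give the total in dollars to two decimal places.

Machine cost = 38.7 × 9.34, so $361.458.
Material cost = 233 × 2210/1000 = $514.93.
Total = 361.458 + 514.93 = 876.388 ≈ $876.39.

$876.39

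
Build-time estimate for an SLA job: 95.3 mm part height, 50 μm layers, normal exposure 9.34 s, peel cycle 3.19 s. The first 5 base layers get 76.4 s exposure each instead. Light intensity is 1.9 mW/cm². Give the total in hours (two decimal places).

Layers = ⌈95.3/0.05⌉ = 1906.
Bottom layers = 5 × (76.4 + 3.19) = 397.95 s.
Remaining layers = 1901 × (9.34 + 3.19) = 23819.53 s.
Total = 397.95 + 23819.53 = 24217.48 s = 6.73 hours.

6.73 hours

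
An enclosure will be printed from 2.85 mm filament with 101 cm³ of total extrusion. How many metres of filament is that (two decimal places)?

Cross-section of 2.85 mm filament: π·(2.85/2)² = 6.3794 mm².
Length = 101 cm³ / 6.3794 mm² = 101000 / 6.3794 = 15832.21 mm = 15.83 m.

15.83 m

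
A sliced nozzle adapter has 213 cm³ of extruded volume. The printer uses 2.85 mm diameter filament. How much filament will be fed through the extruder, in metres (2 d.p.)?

Filament cross-section = π × (2.85/2)² = 6.3794 mm².
L = 213000 mm³ / 6.3794 mm² = 33388.72 mm, i.e. 33.39 m.

33.39 m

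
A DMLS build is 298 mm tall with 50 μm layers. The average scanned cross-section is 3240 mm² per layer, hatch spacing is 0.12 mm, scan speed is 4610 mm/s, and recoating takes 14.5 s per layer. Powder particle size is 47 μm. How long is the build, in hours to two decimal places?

33.70 hours

Layer count = ceil(298 / 0.05) = 5960.
Scan path per layer = 3240 / 0.12 = 27000 mm.
Per-layer scan time = 27000 / 4610, so 5.8568 s.
Time per layer = 5.8568 + 14.5 = 20.3568 s.
Build time = 5960 × 20.3568 = 121326.528 s = 33.70 hours.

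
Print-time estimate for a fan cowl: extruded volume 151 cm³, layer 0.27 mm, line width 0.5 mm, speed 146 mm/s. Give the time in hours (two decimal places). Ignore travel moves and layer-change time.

Line area = 0.27 × 0.5 = 0.135 mm².
Toolpath length = 151 cm³ / 0.135 mm² = 151000 / 0.135 = 1118518.5 mm.
Print-move time: 1118518.5 / 146 → 7661.1 s.
7661.1 s = 2.13 hours.

2.13 hours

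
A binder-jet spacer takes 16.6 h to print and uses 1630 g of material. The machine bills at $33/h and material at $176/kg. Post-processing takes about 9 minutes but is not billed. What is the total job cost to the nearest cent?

$834.68

Machine-time cost = 33 × 16.6, so $547.80.
Feedstock cost: 176 × 1630/1000 → $286.88.
Job cost: 547.80 + 286.88 = $834.68.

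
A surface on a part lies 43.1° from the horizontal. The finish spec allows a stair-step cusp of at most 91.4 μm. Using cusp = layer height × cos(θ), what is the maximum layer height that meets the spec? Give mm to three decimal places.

0.125 mm

Layer height = cusp / cos(43.1°) = 0.0914 / 0.7302 = 0.125 mm.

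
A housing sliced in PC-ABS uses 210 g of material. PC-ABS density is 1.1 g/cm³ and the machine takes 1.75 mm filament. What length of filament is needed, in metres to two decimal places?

Volume = 210 g / 1.1 g·cm⁻³ = 190.9091 cm³ = 190909.1 mm³.
Filament cross-section = π × (1.75/2)² = 2.4053 mm².
Length = 190909.1 / 2.4053 = 79370.18 mm = 79.37 m.

79.37 m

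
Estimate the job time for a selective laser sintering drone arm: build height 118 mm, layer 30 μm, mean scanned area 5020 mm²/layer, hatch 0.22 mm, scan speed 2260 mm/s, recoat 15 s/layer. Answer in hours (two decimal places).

27.42 hours

Layer count = ceil(118 / 0.03) = 3934.
Hatch length per layer: 5020 / 0.22 → 22818.2 mm.
Per-layer scan time: 22818.2 / 2260 → 10.0965 s.
Time per layer: 10.0965 + 15 → 25.0965 s.
3934 layers × 25.0965 s/layer = 98729.631 s, i.e. 27.42 hours.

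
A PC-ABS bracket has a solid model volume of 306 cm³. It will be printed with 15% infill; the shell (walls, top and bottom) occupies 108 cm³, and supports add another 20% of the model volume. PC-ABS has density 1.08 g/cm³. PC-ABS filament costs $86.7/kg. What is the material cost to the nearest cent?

$18.62

Interior volume: 306 − 108 → 198 cm³.
Deposited infill = 0.15 × 198, so 29.7 cm³.
Support: 0.20 × 306 → 61.2 cm³.
Total printed volume: 108 + 29.7 + 61.2 → 198.9 cm³.
Mass = 198.9 × 1.08 = 214.812 g.
Cost = 214.812 g / 1000 × $86.7/kg = $18.62.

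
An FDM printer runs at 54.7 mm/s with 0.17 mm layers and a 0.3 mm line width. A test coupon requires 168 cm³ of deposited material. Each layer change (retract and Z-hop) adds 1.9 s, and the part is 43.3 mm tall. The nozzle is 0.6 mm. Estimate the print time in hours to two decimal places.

16.86 hours

Bead cross-section = 0.17 × 0.3, so 0.051 mm².
Toolpath length = 168 cm³ / 0.051 mm² = 168000 / 0.051 = 3294117.6 mm.
Time extruding = 3294117.6 / 54.7 = 60221.5 s.
Layer count = ceil(43.3 / 0.17) = 255.
Layer-change overhead = 255 × 1.9, so 484.5 s.
Total = 60221.5 + 484.5 = 60706 s = 16.86 hours.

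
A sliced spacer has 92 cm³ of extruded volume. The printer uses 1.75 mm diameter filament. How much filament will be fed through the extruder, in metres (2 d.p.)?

38.25 m

A = π r² = π × 0.875² = 2.4053 mm².
Length = 92 cm³ / 2.4053 mm² = 92000 / 2.4053 = 38248.87 mm = 38.25 m.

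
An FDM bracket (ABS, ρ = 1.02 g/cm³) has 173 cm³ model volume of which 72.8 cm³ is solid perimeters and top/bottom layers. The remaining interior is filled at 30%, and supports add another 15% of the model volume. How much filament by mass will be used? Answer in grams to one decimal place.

131.4 g

Volume inside the shell = 173 − 72.8 = 100.2 cm³.
Infill volume = 0.30 × 100.2 = 30.06 cm³.
Support: 0.15 × 173 → 25.95 cm³.
Total extruded: 72.8 + 30.06 + 25.95 → 128.81 cm³.
Mass = 128.81 × 1.02 = 131.3862 g.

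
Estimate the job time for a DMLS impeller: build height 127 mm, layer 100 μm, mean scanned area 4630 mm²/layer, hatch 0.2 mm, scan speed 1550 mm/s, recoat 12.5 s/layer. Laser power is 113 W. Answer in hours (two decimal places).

9.68 hours

Number of layers: 127 / 0.1 → 1270 (rounded up).
Scan path per layer: 4630 / 0.2 → 23150 mm.
Laser time per layer = 23150 / 1550 = 14.9355 s.
Per-layer time: 14.9355 + 12.5 → 27.4355 s.
1270 layers × 27.4355 s/layer = 34843.085 s, i.e. 9.68 hours.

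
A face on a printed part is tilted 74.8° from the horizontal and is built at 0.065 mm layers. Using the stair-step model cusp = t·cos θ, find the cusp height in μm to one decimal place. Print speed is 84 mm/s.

17.0 μm

Cusp = layer height × cos(74.8°) = 0.065 × 0.2622 = 0.017043 mm = 17.0 μm.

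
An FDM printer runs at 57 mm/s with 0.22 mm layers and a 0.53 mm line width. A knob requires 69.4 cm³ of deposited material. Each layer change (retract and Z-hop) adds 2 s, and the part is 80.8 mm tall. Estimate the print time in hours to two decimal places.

3.11 hours

Bead cross-section: 0.22 × 0.53 → 0.1166 mm².
Toolpath length = 69.4 cm³ / 0.1166 mm² = 69400 / 0.1166 = 595197.3 mm.
Extrusion time: 595197.3 / 57 → 10442.1 s.
Number of layers: 80.8 / 0.22 → 368 (rounded up).
Layer-change overhead: 368 × 2 → 736 s.
Total = 10442.1 + 736 = 11178.1 s = 3.11 hours.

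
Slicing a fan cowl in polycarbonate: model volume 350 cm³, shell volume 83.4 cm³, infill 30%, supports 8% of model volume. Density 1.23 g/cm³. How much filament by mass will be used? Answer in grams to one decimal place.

Interior volume = 350 − 83.4 = 266.6 cm³.
Infill volume = 0.30 × 266.6, so 79.98 cm³.
Support = 0.08 × 350, so 28 cm³.
Total extruded = 83.4 + 79.98 + 28, so 191.38 cm³.
Mass = 191.38 × 1.23 = 235.3974 g.

235.4 g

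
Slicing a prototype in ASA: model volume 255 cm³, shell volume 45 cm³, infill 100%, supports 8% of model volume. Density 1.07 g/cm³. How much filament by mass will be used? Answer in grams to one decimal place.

294.7 g

Infill region = 255 − 45 = 210 cm³.
Infill deposited: 1.00 × 210 → 210 cm³.
Support = 0.08 × 255 = 20.4 cm³.
Total printed volume = 45 + 210 + 20.4 = 275.4 cm³.
Mass = 275.4 × 1.07 = 294.678 g.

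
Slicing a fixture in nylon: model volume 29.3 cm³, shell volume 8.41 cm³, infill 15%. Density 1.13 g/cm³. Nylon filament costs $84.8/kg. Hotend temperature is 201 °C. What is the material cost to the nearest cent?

$1.11

Interior volume = 29.3 − 8.41, so 20.89 cm³.
Infill volume: 0.15 × 20.89 → 3.1335 cm³.
Total printed volume = 8.41 + 3.1335, so 11.5435 cm³.
Mass = 11.5435 × 1.13 = 13.044155 g.
Cost = 13.044155 g / 1000 × $84.8/kg = $1.11.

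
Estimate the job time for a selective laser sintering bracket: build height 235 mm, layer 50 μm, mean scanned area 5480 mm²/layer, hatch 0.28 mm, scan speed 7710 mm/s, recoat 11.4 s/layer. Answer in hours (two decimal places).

Layers = ⌈235/0.05⌉ = 4700.
Per-layer scan distance = 5480 / 0.28 = 19571.4 mm.
Per-layer scan time: 19571.4 / 7710 → 2.5384 s.
Per-layer time: 2.5384 + 11.4 → 13.9384 s.
Build time = 4700 × 13.9384 = 65510.48 s = 18.20 hours.

18.20 hours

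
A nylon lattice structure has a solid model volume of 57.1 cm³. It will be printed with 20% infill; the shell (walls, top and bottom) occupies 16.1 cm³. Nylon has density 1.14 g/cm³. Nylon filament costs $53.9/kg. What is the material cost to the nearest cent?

Volume inside the shell = 57.1 − 16.1 = 41 cm³.
Infill volume: 0.20 × 41 → 8.2 cm³.
Deposited volume = 16.1 + 8.2, so 24.3 cm³.
Mass = 24.3 × 1.14, so 27.702 g.
At $53.9/kg: 27.702/1000 × 53.9 = $1.49.

$1.49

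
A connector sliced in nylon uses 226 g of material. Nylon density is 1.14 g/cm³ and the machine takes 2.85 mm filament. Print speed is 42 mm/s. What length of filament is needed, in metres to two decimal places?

31.08 m

Extruded volume: 226/1.14 = 198.2456 cm³ (198245.6 mm³).
A = π r² = π × 1.425² = 6.3794 mm².
Length = 198245.6 / 6.3794 = 31075.9 mm = 31.08 m.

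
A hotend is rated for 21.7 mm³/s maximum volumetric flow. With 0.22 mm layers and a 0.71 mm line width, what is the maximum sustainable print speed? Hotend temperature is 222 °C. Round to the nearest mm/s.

139 mm/s

A = 0.22 × 0.71 = 0.1562 mm².
Max speed = 21.7 / 0.1562 = 138.92 ≈ 139 mm/s.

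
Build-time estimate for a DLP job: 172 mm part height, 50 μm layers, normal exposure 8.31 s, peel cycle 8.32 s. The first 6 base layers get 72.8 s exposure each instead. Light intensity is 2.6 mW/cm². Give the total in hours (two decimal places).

Layers = ⌈172/0.05⌉ = 3440.
Burn-in layers: 6 × (72.8 + 8.32) → 486.72 s.
Regular layers = 3434 × (8.31 + 8.32) = 57107.42 s.
Sum: 486.72 + 57107.42 = 57594.14 s → 16.00 hours.

16.00 hours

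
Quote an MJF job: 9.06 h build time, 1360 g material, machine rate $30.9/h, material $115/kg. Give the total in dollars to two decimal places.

$436.35

Time charge = 30.9 × 9.06 = $279.954.
Feedstock cost = 115 × 1360/1000, so $156.40.
Total = 279.954 + 156.40 = 436.354 ≈ $436.35.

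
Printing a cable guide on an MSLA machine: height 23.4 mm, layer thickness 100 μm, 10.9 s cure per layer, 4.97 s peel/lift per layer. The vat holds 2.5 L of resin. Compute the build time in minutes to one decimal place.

61.9 minutes

Layers = ⌈23.4/0.1⌉ = 234.
Cycle time = 10.9 + 4.97 = 15.87 s.
Build time: 234 × 15.87 s = 3713.58 s, i.e. 61.9 minutes.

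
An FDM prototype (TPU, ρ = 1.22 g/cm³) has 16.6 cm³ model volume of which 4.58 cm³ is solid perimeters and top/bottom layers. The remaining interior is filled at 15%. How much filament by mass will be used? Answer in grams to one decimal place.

Volume inside the shell: 16.6 − 4.58 → 12.02 cm³.
Deposited infill = 0.15 × 12.02, so 1.803 cm³.
Total extruded: 4.58 + 1.803 → 6.383 cm³.
Mass = 6.383 × 1.22 = 7.78726 g.

7.8 g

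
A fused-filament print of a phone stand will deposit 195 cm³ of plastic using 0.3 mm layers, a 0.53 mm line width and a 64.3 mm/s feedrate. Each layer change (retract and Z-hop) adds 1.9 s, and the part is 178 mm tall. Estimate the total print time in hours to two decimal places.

Extrusion cross-section: 0.3 × 0.53 → 0.159 mm².
Toolpath length = 195 cm³ / 0.159 mm² = 195000 / 0.159 = 1226415.1 mm.
Time extruding: 1226415.1 / 64.3 → 19073.3 s.
Layers = ⌈178/0.3⌉ = 594.
Z-hop total: 594 × 1.9 → 1128.6 s.
Total = 19073.3 + 1128.6 = 20201.9 s = 5.61 hours.

5.61 hours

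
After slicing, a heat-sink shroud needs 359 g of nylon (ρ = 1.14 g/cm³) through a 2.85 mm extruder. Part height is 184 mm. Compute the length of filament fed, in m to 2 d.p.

Extruded volume: 359/1.14 = 314.9123 cm³ (314912.3 mm³).
Cross-section of 2.85 mm filament: π·(2.85/2)² = 6.3794 mm².
L = V/A = 314912.3/6.3794 = 49363.94 mm → 49.36 m.

49.36 m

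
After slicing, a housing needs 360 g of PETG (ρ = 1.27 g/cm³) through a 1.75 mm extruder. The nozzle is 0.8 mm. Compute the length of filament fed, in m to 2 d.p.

117.85 m

Volume = 360 g / 1.27 g·cm⁻³ = 283.4646 cm³ = 283464.6 mm³.
Cross-section of 1.75 mm filament: π·(1.75/2)² = 2.4053 mm².
L = V/A = 283464.6/2.4053 = 117850 mm → 117.85 m.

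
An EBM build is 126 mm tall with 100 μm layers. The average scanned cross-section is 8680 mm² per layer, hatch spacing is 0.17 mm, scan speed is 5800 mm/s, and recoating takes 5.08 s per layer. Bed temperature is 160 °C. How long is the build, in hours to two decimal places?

Number of layers: 126 / 0.1 → 1260 (rounded up).
Hatch length per layer: 8680 / 0.17 → 51058.8 mm.
Scan time per layer: 51058.8 / 5800 → 8.8032 s.
Per-layer time: 8.8032 + 5.08 → 13.8832 s.
Build time = 1260 × 13.8832 = 17492.832 s = 4.86 hours.

4.86 hours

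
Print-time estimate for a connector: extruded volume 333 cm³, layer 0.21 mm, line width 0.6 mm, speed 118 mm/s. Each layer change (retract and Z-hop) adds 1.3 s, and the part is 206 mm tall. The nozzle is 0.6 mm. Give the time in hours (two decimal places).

6.58 hours

Bead cross-section: 0.21 × 0.6 → 0.126 mm².
Toolpath length = 333 cm³ / 0.126 mm² = 333000 / 0.126 = 2642857.1 mm.
Time extruding = 2642857.1 / 118 = 22397.1 s.
Layers = ⌈206/0.21⌉ = 981.
Non-print overhead = 981 × 1.3 = 1275.3 s.
Altogether 22397.1 + 1275.3 = 23672.4 s, i.e. 6.58 hours.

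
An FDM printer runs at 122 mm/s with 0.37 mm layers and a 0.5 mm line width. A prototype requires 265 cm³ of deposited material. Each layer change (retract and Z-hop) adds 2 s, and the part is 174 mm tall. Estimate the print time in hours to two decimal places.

3.52 hours

Bead cross-section = 0.37 × 0.5 = 0.185 mm².
Total extruded path = 265000/0.185 = 1432432.4 mm.
Time extruding: 1432432.4 / 122 → 11741.2 s.
Layer count = ceil(174 / 0.37) = 471.
Non-print overhead: 471 × 2 → 942 s.
Altogether 11741.2 + 942 = 12683.2 s, i.e. 3.52 hours.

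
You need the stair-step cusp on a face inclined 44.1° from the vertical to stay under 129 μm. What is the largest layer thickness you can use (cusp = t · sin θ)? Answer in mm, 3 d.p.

0.185 mm

t = h_c / sin θ = 0.129 / 0.6959 = 0.185 mm.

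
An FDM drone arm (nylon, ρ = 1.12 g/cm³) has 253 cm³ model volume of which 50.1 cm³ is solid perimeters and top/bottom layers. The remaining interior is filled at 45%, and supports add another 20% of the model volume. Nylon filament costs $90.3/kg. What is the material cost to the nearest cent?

Volume inside the shell = 253 − 50.1 = 202.9 cm³.
Deposited infill: 0.45 × 202.9 → 91.305 cm³.
Support = 0.20 × 253 = 50.6 cm³.
Total extruded = 50.1 + 91.305 + 50.6 = 192.005 cm³.
Mass: 192.005 × 1.12 → 215.0456 g.
At $90.3/kg: 215.0456/1000 × 90.3 = $19.42.

$19.42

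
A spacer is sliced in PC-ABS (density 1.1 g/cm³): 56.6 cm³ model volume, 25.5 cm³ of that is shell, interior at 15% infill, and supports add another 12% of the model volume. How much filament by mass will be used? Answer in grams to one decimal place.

Volume inside the shell = 56.6 − 25.5 = 31.1 cm³.
Deposited infill = 0.15 × 31.1 = 4.665 cm³.
Support = 0.12 × 56.6, so 6.792 cm³.
Total extruded = 25.5 + 4.665 + 6.792 = 36.957 cm³.
Mass = 36.957 × 1.1, so 40.6527 g.

40.7 g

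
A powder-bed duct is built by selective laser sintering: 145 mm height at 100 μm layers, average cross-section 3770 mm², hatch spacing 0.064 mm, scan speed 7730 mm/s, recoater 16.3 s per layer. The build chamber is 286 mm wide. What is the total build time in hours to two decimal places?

9.63 hours

Layer count = ceil(145 / 0.1) = 1450.
Scan path per layer = 3770 / 0.064 = 58906.3 mm.
Per-layer scan time: 58906.3 / 7730 → 7.6205 s.
Time per layer: 7.6205 + 16.3 → 23.9205 s.
Build time = 1450 × 23.9205 = 34684.725 s = 9.63 hours.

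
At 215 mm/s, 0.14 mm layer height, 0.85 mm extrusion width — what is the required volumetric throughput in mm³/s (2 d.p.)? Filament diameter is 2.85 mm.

25.59

Extrusion cross-section = 0.14 × 0.85, so 0.119 mm².
Volumetric flow = 215 × 0.119 = 25.59 mm³/s.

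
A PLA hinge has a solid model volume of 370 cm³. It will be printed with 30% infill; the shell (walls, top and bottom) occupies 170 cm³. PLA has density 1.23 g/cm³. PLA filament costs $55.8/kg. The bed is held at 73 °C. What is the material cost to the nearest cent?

Volume inside the shell = 370 − 170, so 200 cm³.
Infill volume = 0.30 × 200, so 60 cm³.
Total printed volume = 170 + 60 = 230 cm³.
Mass: 230 × 1.23 → 282.9 g.
At $55.8/kg: 282.9/1000 × 55.8 = $15.79.

$15.79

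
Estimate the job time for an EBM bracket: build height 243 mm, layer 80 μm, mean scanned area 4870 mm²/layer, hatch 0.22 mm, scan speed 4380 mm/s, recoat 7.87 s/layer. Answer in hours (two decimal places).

10.91 hours

Number of layers: 243 / 0.08 → 3038 (rounded up).
Per-layer scan distance: 4870 / 0.22 → 22136.4 mm.
Scan time per layer: 22136.4 / 4380 → 5.054 s.
Time per layer = 5.054 + 7.87, so 12.924 s.
Build time = 3038 × 12.924 = 39263.112 s = 10.91 hours.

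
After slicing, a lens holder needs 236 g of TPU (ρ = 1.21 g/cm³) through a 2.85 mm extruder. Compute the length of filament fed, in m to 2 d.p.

30.57 m

Extruded volume: 236/1.21 = 195.0413 cm³ (195041.3 mm³).
Filament cross-section = π × (2.85/2)² = 6.3794 mm².
L = V/A = 195041.3/6.3794 = 30573.61 mm → 30.57 m.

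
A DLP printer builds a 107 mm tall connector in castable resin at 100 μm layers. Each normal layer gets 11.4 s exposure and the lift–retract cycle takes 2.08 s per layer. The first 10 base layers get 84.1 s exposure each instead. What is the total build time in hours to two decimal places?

Layers = ⌈107/0.1⌉ = 1070.
Bottom layers = 10 × (84.1 + 2.08) = 861.8 s.
Remaining layers: 1060 × (11.4 + 2.08) → 14288.8 s.
Sum: 861.8 + 14288.8 = 15150.6 s → 4.21 hours.

4.21 hours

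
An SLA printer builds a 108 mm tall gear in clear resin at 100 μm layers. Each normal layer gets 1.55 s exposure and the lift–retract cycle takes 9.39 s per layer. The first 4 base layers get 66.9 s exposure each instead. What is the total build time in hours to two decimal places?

Number of layers: 108 / 0.1 → 1080 (rounded up).
Bottom layers = 4 × (66.9 + 9.39), so 305.16 s.
Remaining layers = 1076 × (1.55 + 9.39), so 11771.44 s.
Total = 305.16 + 11771.44 = 12076.6 s = 3.35 hours.

3.35 hours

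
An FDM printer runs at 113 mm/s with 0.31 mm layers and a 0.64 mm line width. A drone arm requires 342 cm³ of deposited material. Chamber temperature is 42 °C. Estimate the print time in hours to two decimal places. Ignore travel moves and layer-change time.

4.24 hours

Line area: 0.31 × 0.64 → 0.1984 mm².
Path length: 342000 mm³ / 0.1984 mm² → 1723790.3 mm.
Time extruding = 1723790.3 / 113, so 15254.8 s.
In the requested units: 15254.8 s = 4.24 hours.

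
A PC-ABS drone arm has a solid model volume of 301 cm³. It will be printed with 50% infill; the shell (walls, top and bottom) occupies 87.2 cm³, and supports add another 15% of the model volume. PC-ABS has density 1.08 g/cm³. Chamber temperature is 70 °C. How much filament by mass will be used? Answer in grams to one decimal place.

Volume inside the shell = 301 − 87.2, so 213.8 cm³.
Deposited infill = 0.50 × 213.8 = 106.9 cm³.
Support = 0.15 × 301 = 45.15 cm³.
Total extruded: 87.2 + 106.9 + 45.15 → 239.25 cm³.
Mass = 239.25 × 1.08 = 258.39 g.

258.4 g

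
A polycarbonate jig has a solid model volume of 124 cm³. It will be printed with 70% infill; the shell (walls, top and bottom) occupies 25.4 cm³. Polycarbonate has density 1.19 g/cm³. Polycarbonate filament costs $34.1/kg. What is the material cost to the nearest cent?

$3.83

Volume inside the shell = 124 − 25.4, so 98.6 cm³.
Infill volume: 0.70 × 98.6 → 69.02 cm³.
Total extruded = 25.4 + 69.02, so 94.42 cm³.
Mass = 94.42 × 1.19 = 112.3598 g.
Cost = 112.3598 g / 1000 × $34.1/kg = $3.83.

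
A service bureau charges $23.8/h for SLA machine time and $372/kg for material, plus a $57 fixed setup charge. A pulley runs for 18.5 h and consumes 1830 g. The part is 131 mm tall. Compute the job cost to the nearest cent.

Time charge = 23.8 × 18.5 = $440.30.
Material cost = 372 × 1830/1000 = $680.76.
Adding setup: 440.30 + 680.76 + 57 → $1178.06.

$1178.06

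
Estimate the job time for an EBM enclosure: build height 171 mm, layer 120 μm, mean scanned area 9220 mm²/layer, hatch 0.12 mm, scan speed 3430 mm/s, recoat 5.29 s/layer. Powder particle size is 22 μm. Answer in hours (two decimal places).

10.96 hours

Layers = ⌈171/0.12⌉ = 1425.
Hatch length per layer = 9220 / 0.12 = 76833.3 mm.
Per-layer scan time = 76833.3 / 3430, so 22.4004 s.
Layer cycle = 22.4004 + 5.29, so 27.6904 s.
Build time = 1425 × 27.6904 = 39458.82 s = 10.96 hours.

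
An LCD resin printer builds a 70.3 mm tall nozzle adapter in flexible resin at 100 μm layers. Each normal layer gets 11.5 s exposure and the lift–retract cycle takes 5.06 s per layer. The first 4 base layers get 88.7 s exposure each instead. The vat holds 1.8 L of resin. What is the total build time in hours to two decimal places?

3.32 hours

Layer count = ceil(70.3 / 0.1) = 703.
Burn-in layers = 4 × (88.7 + 5.06), so 375.04 s.
Remaining layers = 699 × (11.5 + 5.06) = 11575.44 s.
Total = 375.04 + 11575.44 = 11950.48 s = 3.32 hours.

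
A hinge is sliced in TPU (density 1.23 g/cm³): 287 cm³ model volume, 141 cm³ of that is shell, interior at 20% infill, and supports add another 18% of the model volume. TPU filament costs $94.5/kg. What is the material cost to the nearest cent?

Interior volume = 287 − 141 = 146 cm³.
Deposited infill = 0.20 × 146 = 29.2 cm³.
Support = 0.18 × 287, so 51.66 cm³.
Total extruded = 141 + 29.2 + 51.66 = 221.86 cm³.
Mass: 221.86 × 1.23 → 272.8878 g.
At $94.5/kg: 272.8878/1000 × 94.5 = $25.79.

$25.79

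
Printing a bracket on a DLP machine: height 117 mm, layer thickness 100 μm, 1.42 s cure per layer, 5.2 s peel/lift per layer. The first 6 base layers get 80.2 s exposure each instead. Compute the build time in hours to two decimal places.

Number of layers: 117 / 0.1 → 1170 (rounded up).
Bottom layers = 6 × (80.2 + 5.2), so 512.4 s.
Regular layers = 1164 × (1.42 + 5.2), so 7705.68 s.
Total = 512.4 + 7705.68 = 8218.08 s = 2.28 hours.

2.28 hours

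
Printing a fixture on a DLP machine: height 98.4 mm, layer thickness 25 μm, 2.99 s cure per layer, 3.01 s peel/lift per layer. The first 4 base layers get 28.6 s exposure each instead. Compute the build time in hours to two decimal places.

6.59 hours

Layer count = ceil(98.4 / 0.025) = 3936.
Base layers: 4 × (28.6 + 3.01) → 126.44 s.
Regular layers = 3932 × (2.99 + 3.01) = 23592 s.
Total = 126.44 + 23592 = 23718.44 s = 6.59 hours.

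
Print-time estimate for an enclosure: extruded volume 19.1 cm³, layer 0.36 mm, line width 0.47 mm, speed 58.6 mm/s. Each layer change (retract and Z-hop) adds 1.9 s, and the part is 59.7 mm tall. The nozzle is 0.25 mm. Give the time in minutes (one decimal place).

Bead cross-section = 0.36 × 0.47 = 0.1692 mm².
Toolpath length = 19.1 cm³ / 0.1692 mm² = 19100 / 0.1692 = 112884.2 mm.
Extrusion time: 112884.2 / 58.6 → 1926.4 s.
Number of layers: 59.7 / 0.36 → 166 (rounded up).
Z-hop total = 166 × 1.9, so 315.4 s.
Total = 1926.4 + 315.4 = 2241.8 s = 37.4 minutes.

37.4 minutes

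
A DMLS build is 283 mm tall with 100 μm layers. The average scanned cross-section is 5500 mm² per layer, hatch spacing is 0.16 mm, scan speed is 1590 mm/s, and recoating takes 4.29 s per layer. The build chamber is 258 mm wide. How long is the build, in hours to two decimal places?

20.37 hours

Number of layers: 283 / 0.1 → 2830 (rounded up).
Scan path per layer = 5500 / 0.16, so 34375 mm.
Per-layer scan time = 34375 / 1590 = 21.6195 s.
Per-layer time = 21.6195 + 4.29 = 25.9095 s.
Total: 2830 × 25.9095 s = 73323.885 s → 20.37 hours.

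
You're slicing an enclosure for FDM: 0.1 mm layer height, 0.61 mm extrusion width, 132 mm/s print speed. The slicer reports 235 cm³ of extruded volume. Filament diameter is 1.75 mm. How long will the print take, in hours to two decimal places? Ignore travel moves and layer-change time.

Bead cross-section: 0.1 × 0.61 → 0.061 mm².
Total extruded path = 235000/0.061 = 3852459 mm.
Extrusion time = 3852459 / 132, so 29185.3 s.
That's 29185.3 s → 8.11 hours.

8.11 hours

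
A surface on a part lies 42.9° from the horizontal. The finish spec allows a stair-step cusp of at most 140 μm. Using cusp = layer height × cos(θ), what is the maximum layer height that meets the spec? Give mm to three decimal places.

0.191 mm

cos(42.9°) = 0.7325; t_max = 0.14/0.7325 = 0.191 mm.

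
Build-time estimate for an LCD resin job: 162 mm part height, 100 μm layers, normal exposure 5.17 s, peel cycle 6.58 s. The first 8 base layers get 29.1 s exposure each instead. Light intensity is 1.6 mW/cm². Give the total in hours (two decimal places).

5.34 hours

Number of layers: 162 / 0.1 → 1620 (rounded up).
Base layers = 8 × (29.1 + 6.58) = 285.44 s.
Remaining layers: 1612 × (5.17 + 6.58) → 18941 s.
Sum: 285.44 + 18941 = 19226.44 s → 5.34 hours.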